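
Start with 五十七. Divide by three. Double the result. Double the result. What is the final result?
Convert 五十七 (Chinese numeral) → 5×10 + 7 = 57 (decimal)
Start: 57
Convert three (English words) → 3 (decimal)
57 ÷ 3 = 19
19 × 2 = 38
38 × 2 = 76
76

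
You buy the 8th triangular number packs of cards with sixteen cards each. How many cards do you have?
Convert sixteen (English words) → 16 (decimal)
Convert the 8th triangular number (triangular index) → 8×9/2 = 36 (decimal)
Compute 16 × 36 = 576
576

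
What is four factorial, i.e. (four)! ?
Convert four (English words) → 4 (decimal)
Compute 4! = 24
24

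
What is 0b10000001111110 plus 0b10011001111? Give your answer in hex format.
Convert 0b10000001111110 (binary) → 8192 + 64 + 32 + 16 + 8 + 4 + 2 = 8318 (decimal)
Convert 0b10011001111 (binary) → 1024 + 128 + 64 + 8 + 4 + 2 + 1 = 1231 (decimal)
Compute 8318 + 1231 = 9549
Convert 9549 (decimal) → 9549 = 2×4096 + 5×256 + 4×16 + 13 → 0x254D (hexadecimal)
0x254D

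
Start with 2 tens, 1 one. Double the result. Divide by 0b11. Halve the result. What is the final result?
Convert 2 tens, 1 one (place-value notation) → 2×10 + 1 = 21 (decimal)
Start: 21
21 × 2 = 42
Convert 0b11 (binary) → 2 + 1 = 3 (decimal)
42 ÷ 3 = 14
14 ÷ 2 = 7
7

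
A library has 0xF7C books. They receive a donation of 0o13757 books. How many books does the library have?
Convert 0xF7C (hexadecimal) → 15×256 + 7×16 + 12 = 3964 (decimal)
Convert 0o13757 (octal) → 1×4096 + 3×512 + 7×64 + 5×8 + 7 = 6127 (decimal)
Compute 3964 + 6127 = 10091
10091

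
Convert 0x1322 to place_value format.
Convert 0x1322 (hexadecimal) → 1×4096 + 3×256 + 2×16 + 2 = 4898 (decimal)
Convert 4898 (decimal) → 4898 = 4×1000 + 8×100 + 9×10 + 8 → 4 thousands, 8 hundreds, 9 tens, 8 ones (place-value notation)
4 thousands, 8 hundreds, 9 tens, 8 ones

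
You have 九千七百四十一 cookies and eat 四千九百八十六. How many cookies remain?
Convert 九千七百四十一 (Chinese numeral) → 9×1000 + 7×100 + 4×10 + 1 = 9741 (decimal)
Convert 四千九百八十六 (Chinese numeral) → 4×1000 + 9×100 + 8×10 + 6 = 4986 (decimal)
Compute 9741 - 4986 = 4755
4755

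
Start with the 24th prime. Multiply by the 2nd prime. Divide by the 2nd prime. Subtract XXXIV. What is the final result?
Convert the 24th prime (prime index) → 89 (decimal)
Start: 89
Convert the 2nd prime (prime index) → 3 (decimal)
89 × 3 = 267
Convert the 2nd prime (prime index) → 3 (decimal)
267 ÷ 3 = 89
Convert XXXIV (Roman numeral) → 10 + 10 + 10 + 4 = 34 (decimal)
89 - 34 = 55
55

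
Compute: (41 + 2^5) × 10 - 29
Convert 2^5 (power) → 32 (decimal)
Expression in decimal: (41 + 32) × 10 - 29
Parentheses first: 41 + 32 = 73
Multiply: 73 × 10 = 730
Subtract: 730 - 29 = 701
701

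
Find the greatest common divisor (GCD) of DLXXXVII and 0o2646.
Convert DLXXXVII (Roman numeral) → 500 + 50 + 10 + 10 + 10 + 5 + 1 + 1 = 587 (decimal)
Convert 0o2646 (octal) → 2×512 + 6×64 + 4×8 + 6 = 1446 (decimal)
Compute gcd(587, 1446) = 1
1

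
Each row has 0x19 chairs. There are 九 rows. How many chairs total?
Convert 0x19 (hexadecimal) → 1×16 + 9 = 25 (decimal)
Convert 九 (Chinese numeral) → 9 (decimal)
Compute 25 × 9 = 225
225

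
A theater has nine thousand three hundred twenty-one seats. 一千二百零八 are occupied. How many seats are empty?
Convert nine thousand three hundred twenty-one (English words) → 9×1000 + 3×100 + 21 = 9321 (decimal)
Convert 一千二百零八 (Chinese numeral) → 1×1000 + 2×100 + 8 = 1208 (decimal)
Compute 9321 - 1208 = 8113
8113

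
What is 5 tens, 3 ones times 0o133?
Convert 5 tens, 3 ones (place-value notation) → 5×10 + 3 = 53 (decimal)
Convert 0o133 (octal) → 1×64 + 3×8 + 3 = 91 (decimal)
Compute 53 × 91 = 4823
4823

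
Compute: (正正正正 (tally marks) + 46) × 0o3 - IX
Convert 正正正正 (tally marks) → 5 + 5 + 5 + 5 = 20 (decimal)
Convert 0o3 (octal) → 3 (decimal)
Convert IX (Roman numeral) → 9 (decimal)
Expression in decimal: (20 + 46) × 3 - 9
Parentheses first: 20 + 46 = 66
Multiply: 66 × 3 = 198
Subtract: 198 - 9 = 189
189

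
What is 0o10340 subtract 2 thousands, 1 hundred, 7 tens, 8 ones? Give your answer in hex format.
Convert 0o10340 (octal) → 1×4096 + 3×64 + 4×8 = 4320 (decimal)
Convert 2 thousands, 1 hundred, 7 tens, 8 ones (place-value notation) → 2×1000 + 1×100 + 7×10 + 8 = 2178 (decimal)
Compute 4320 - 2178 = 2142
Convert 2142 (decimal) → 2142 = 8×256 + 5×16 + 14 → 0x85E (hexadecimal)
0x85E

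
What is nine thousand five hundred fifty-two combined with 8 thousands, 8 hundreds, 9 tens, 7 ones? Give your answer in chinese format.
Convert nine thousand five hundred fifty-two (English words) → 9×1000 + 5×100 + 52 = 9552 (decimal)
Convert 8 thousands, 8 hundreds, 9 tens, 7 ones (place-value notation) → 8×1000 + 8×100 + 9×10 + 7 = 8897 (decimal)
Compute 9552 + 8897 = 18449
Convert 18449 (decimal) → 18449 = 1×10000 + 8×1000 + 4×100 + 4×10 + 9 → 一万八千四百四十九 (Chinese numeral)
一万八千四百四十九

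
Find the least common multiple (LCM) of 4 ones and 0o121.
Convert 4 ones (place-value notation) → 4 (decimal)
Convert 0o121 (octal) → 1×64 + 2×8 + 1 = 81 (decimal)
Compute lcm(4, 81) = 324
324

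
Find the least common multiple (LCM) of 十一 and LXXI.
Convert 十一 (Chinese numeral) → 1×10 + 1 = 11 (decimal)
Convert LXXI (Roman numeral) → 50 + 10 + 10 + 1 = 71 (decimal)
Compute lcm(11, 71) = 781
781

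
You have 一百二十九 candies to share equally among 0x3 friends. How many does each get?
Convert 一百二十九 (Chinese numeral) → 1×100 + 2×10 + 9 = 129 (decimal)
Convert 0x3 (hexadecimal) → 3 (decimal)
Compute 129 ÷ 3 = 43
43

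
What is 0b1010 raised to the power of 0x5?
Convert 0b1010 (binary) → 8 + 2 = 10 (decimal)
Convert 0x5 (hexadecimal) → 5 (decimal)
Compute 10 ^ 5 = 100000
100000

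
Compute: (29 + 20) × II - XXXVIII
Convert II (Roman numeral) → 1 + 1 = 2 (decimal)
Convert XXXVIII (Roman numeral) → 10 + 10 + 10 + 5 + 1 + 1 + 1 = 38 (decimal)
Expression in decimal: (29 + 20) × 2 - 38
Parentheses first: 29 + 20 = 49
Multiply: 49 × 2 = 98
Subtract: 98 - 38 = 60
60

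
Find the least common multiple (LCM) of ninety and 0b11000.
Convert ninety (English words) → 90 (decimal)
Convert 0b11000 (binary) → 16 + 8 = 24 (decimal)
Compute lcm(90, 24) = 360
360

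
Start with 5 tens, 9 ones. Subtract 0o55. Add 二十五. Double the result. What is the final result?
Convert 5 tens, 9 ones (place-value notation) → 5×10 + 9 = 59 (decimal)
Start: 59
Convert 0o55 (octal) → 5×8 + 5 = 45 (decimal)
59 - 45 = 14
Convert 二十五 (Chinese numeral) → 2×10 + 5 = 25 (decimal)
14 + 25 = 39
39 × 2 = 78
78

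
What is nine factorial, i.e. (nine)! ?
Convert nine (English words) → 9 (decimal)
Compute 9! = 362880
362880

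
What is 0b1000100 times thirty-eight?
Convert 0b1000100 (binary) → 64 + 4 = 68 (decimal)
Convert thirty-eight (English words) → 38 (decimal)
Compute 68 × 38 = 2584
2584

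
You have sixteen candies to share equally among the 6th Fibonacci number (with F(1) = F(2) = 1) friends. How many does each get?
Convert sixteen (English words) → 16 (decimal)
Convert the 6th Fibonacci number (with F(1) = F(2) = 1) (Fibonacci index) → 1, 1, 2, 3, 5, 8 → 8 (decimal)
Compute 16 ÷ 8 = 2
2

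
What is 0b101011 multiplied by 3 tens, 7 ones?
Convert 0b101011 (binary) → 32 + 8 + 2 + 1 = 43 (decimal)
Convert 3 tens, 7 ones (place-value notation) → 3×10 + 7 = 37 (decimal)
Compute 43 × 37 = 1591
1591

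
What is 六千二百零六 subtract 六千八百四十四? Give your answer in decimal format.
Convert 六千二百零六 (Chinese numeral) → 6×1000 + 2×100 + 6 = 6206 (decimal)
Convert 六千八百四十四 (Chinese numeral) → 6×1000 + 8×100 + 4×10 + 4 = 6844 (decimal)
Compute 6206 - 6844 = -638
-638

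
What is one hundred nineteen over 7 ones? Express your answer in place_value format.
Convert one hundred nineteen (English words) → 1×100 + 19 = 119 (decimal)
Convert 7 ones (place-value notation) → 7 (decimal)
Compute 119 ÷ 7 = 17
Convert 17 (decimal) → 17 = 1×10 + 7 → 1 ten, 7 ones (place-value notation)
1 ten, 7 ones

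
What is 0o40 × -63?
Convert 0o40 (octal) → 4×8 = 32 (decimal)
Compute 32 × -63 = -2016
-2016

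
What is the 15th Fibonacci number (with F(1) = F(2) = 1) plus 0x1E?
The 15th Fibonacci number (with F(1) = F(2) = 1): 1, 1, 2, 3, 5, 8, 13, 21, 34, 55, 89, 144, 233, 377, 610 → 610
Convert 0x1E (hexadecimal) → 1×16 + 14 = 30 (decimal)
Compute 610 + 30 = 640
640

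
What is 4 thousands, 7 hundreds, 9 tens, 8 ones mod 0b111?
Convert 4 thousands, 7 hundreds, 9 tens, 8 ones (place-value notation) → 4×1000 + 7×100 + 9×10 + 8 = 4798 (decimal)
Convert 0b111 (binary) → 4 + 2 + 1 = 7 (decimal)
Compute 4798 mod 7 = 3
3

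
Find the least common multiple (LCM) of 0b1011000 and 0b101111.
Convert 0b1011000 (binary) → 64 + 16 + 8 = 88 (decimal)
Convert 0b101111 (binary) → 32 + 8 + 4 + 2 + 1 = 47 (decimal)
Compute lcm(88, 47) = 4136
4136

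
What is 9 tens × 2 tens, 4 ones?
Convert 9 tens (place-value notation) → 9×10 = 90 (decimal)
Convert 2 tens, 4 ones (place-value notation) → 2×10 + 4 = 24 (decimal)
Compute 90 × 24 = 2160
2160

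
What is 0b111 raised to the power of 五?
Convert 0b111 (binary) → 4 + 2 + 1 = 7 (decimal)
Convert 五 (Chinese numeral) → 5 (decimal)
Compute 7 ^ 5 = 16807
16807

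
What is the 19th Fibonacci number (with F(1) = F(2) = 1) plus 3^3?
The 19th Fibonacci number (with F(1) = F(2) = 1) = 4181
Convert 3^3 (power) → 27 (decimal)
Compute 4181 + 27 = 4208
4208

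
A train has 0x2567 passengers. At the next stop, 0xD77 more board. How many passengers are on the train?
Convert 0x2567 (hexadecimal) → 2×4096 + 5×256 + 6×16 + 7 = 9575 (decimal)
Convert 0xD77 (hexadecimal) → 13×256 + 7×16 + 7 = 3447 (decimal)
Compute 9575 + 3447 = 13022
13022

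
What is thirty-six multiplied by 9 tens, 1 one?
Convert thirty-six (English words) → 36 (decimal)
Convert 9 tens, 1 one (place-value notation) → 9×10 + 1 = 91 (decimal)
Compute 36 × 91 = 3276
3276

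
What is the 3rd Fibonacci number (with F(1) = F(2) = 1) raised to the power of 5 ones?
Convert the 3rd Fibonacci number (with F(1) = F(2) = 1) (Fibonacci index) → 1, 1, 2 → 2 (decimal)
Convert 5 ones (place-value notation) → 5 (decimal)
Compute 2 ^ 5 = 32
32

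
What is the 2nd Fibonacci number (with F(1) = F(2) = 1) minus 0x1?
The 2nd Fibonacci number (with F(1) = F(2) = 1) = 1
Convert 0x1 (hexadecimal) → 1 (decimal)
Compute 1 - 1 = 0
0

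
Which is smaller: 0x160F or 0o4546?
Convert 0x160F (hexadecimal) → 1×4096 + 6×256 + 15 = 5647 (decimal)
Convert 0o4546 (octal) → 4×512 + 5×64 + 4×8 + 6 = 2406 (decimal)
Compare 5647 vs 2406: smaller = 2406
2406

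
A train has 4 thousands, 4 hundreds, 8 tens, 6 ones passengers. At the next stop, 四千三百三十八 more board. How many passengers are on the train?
Convert 4 thousands, 4 hundreds, 8 tens, 6 ones (place-value notation) → 4×1000 + 4×100 + 8×10 + 6 = 4486 (decimal)
Convert 四千三百三十八 (Chinese numeral) → 4×1000 + 3×100 + 3×10 + 8 = 4338 (decimal)
Compute 4486 + 4338 = 8824
8824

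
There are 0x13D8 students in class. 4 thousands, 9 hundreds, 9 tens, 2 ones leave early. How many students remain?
Convert 0x13D8 (hexadecimal) → 1×4096 + 3×256 + 13×16 + 8 = 5080 (decimal)
Convert 4 thousands, 9 hundreds, 9 tens, 2 ones (place-value notation) → 4×1000 + 9×100 + 9×10 + 2 = 4992 (decimal)
Compute 5080 - 4992 = 88
88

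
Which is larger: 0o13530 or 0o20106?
Convert 0o13530 (octal) → 1×4096 + 3×512 + 5×64 + 3×8 = 5976 (decimal)
Convert 0o20106 (octal) → 2×4096 + 1×64 + 6 = 8262 (decimal)
Compare 5976 vs 8262: larger = 8262
8262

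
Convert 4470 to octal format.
Convert 4470 (decimal) → 4470 = 1×4096 + 5×64 + 6×8 + 6 → 0o10566 (octal)
0o10566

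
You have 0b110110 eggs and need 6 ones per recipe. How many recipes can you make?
Convert 0b110110 (binary) → 32 + 16 + 4 + 2 = 54 (decimal)
Convert 6 ones (place-value notation) → 6 (decimal)
Compute 54 ÷ 6 = 9
9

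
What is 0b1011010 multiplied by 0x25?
Convert 0b1011010 (binary) → 64 + 16 + 8 + 2 = 90 (decimal)
Convert 0x25 (hexadecimal) → 2×16 + 5 = 37 (decimal)
Compute 90 × 37 = 3330
3330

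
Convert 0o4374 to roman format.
Convert 0o4374 (octal) → 4×512 + 3×64 + 7×8 + 4 = 2300 (decimal)
Convert 2300 (decimal) → 2300 = 1000 + 1000 + 100 + 100 + 100 → MMCCC (Roman numeral)
MMCCC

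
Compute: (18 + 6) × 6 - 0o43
Convert 0o43 (octal) → 4×8 + 3 = 35 (decimal)
Expression in decimal: (18 + 6) × 6 - 35
Parentheses first: 18 + 6 = 24
Multiply: 24 × 6 = 144
Subtract: 144 - 35 = 109
109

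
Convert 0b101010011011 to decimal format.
Convert 0b101010011011 (binary) → 2048 + 512 + 128 + 16 + 8 + 2 + 1 = 2715 (decimal)
2715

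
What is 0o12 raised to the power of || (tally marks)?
Convert 0o12 (octal) → 1×8 + 2 = 10 (decimal)
Convert || (tally marks) → 2 (decimal)
Compute 10 ^ 2 = 100
100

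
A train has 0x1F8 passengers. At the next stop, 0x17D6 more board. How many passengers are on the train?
Convert 0x1F8 (hexadecimal) → 1×256 + 15×16 + 8 = 504 (decimal)
Convert 0x17D6 (hexadecimal) → 1×4096 + 7×256 + 13×16 + 6 = 6102 (decimal)
Compute 504 + 6102 = 6606
6606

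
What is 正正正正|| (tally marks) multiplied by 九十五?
Convert 正正正正|| (tally marks) → 5 + 5 + 5 + 5 + 2 = 22 (decimal)
Convert 九十五 (Chinese numeral) → 9×10 + 5 = 95 (decimal)
Compute 22 × 95 = 2090
2090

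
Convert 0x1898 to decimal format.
Convert 0x1898 (hexadecimal) → 1×4096 + 8×256 + 9×16 + 8 = 6296 (decimal)
6296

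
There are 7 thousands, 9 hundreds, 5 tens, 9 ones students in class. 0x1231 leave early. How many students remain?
Convert 7 thousands, 9 hundreds, 5 tens, 9 ones (place-value notation) → 7×1000 + 9×100 + 5×10 + 9 = 7959 (decimal)
Convert 0x1231 (hexadecimal) → 1×4096 + 2×256 + 3×16 + 1 = 4657 (decimal)
Compute 7959 - 4657 = 3302
3302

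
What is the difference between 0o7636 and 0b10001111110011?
Convert 0o7636 (octal) → 7×512 + 6×64 + 3×8 + 6 = 3998 (decimal)
Convert 0b10001111110011 (binary) → 8192 + 512 + 256 + 128 + 64 + 32 + 16 + 2 + 1 = 9203 (decimal)
Difference: |3998 - 9203| = 5205
5205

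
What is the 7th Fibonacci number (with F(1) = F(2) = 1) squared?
The 7th Fibonacci number (with F(1) = F(2) = 1): 1, 1, 2, 3, 5, 8, 13 → 13
Compute 13² = 13 × 13 = 169
169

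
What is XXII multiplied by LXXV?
Convert XXII (Roman numeral) → 10 + 10 + 1 + 1 = 22 (decimal)
Convert LXXV (Roman numeral) → 50 + 10 + 10 + 5 = 75 (decimal)
Compute 22 × 75 = 1650
1650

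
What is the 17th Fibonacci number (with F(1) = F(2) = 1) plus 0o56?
The 17th Fibonacci number (with F(1) = F(2) = 1) = 1597
Convert 0o56 (octal) → 5×8 + 6 = 46 (decimal)
Compute 1597 + 46 = 1643
1643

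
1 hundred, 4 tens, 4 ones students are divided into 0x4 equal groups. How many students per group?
Convert 1 hundred, 4 tens, 4 ones (place-value notation) → 1×100 + 4×10 + 4 = 144 (decimal)
Convert 0x4 (hexadecimal) → 4 (decimal)
Compute 144 ÷ 4 = 36
36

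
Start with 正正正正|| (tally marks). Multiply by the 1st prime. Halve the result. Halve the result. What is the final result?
Convert 正正正正|| (tally marks) → 5 + 5 + 5 + 5 + 2 = 22 (decimal)
Start: 22
Convert the 1st prime (prime index) → 2 (decimal)
22 × 2 = 44
44 ÷ 2 = 22
22 ÷ 2 = 11
11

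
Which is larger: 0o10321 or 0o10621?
Convert 0o10321 (octal) → 1×4096 + 3×64 + 2×8 + 1 = 4305 (decimal)
Convert 0o10621 (octal) → 1×4096 + 6×64 + 2×8 + 1 = 4497 (decimal)
Compare 4305 vs 4497: larger = 4497
4497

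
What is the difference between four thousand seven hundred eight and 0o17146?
Convert four thousand seven hundred eight (English words) → 4×1000 + 7×100 + 8 = 4708 (decimal)
Convert 0o17146 (octal) → 1×4096 + 7×512 + 1×64 + 4×8 + 6 = 7782 (decimal)
Difference: |4708 - 7782| = 3074
3074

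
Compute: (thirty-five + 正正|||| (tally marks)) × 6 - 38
Convert thirty-five (English words) → 35 (decimal)
Convert 正正|||| (tally marks) → 5 + 5 + 4 = 14 (decimal)
Expression in decimal: (35 + 14) × 6 - 38
Parentheses first: 35 + 14 = 49
Multiply: 49 × 6 = 294
Subtract: 294 - 38 = 256
256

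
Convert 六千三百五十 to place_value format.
Convert 六千三百五十 (Chinese numeral) → 6×1000 + 3×100 + 5×10 = 6350 (decimal)
Convert 6350 (decimal) → 6350 = 6×1000 + 3×100 + 5×10 → 6 thousands, 3 hundreds, 5 tens (place-value notation)
6 thousands, 3 hundreds, 5 tens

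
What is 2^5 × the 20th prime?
Convert 2^5 (power) → 32 (decimal)
Convert the 20th prime (prime index) → 71 (decimal)
Compute 32 × 71 = 2272
2272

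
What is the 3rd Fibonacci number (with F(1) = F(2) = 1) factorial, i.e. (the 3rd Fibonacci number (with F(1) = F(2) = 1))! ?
Convert the 3rd Fibonacci number (with F(1) = F(2) = 1) (Fibonacci index) → 1, 1, 2 → 2 (decimal)
Compute 2! = 2
2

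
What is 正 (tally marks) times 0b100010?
Convert 正 (tally marks) → 5 (decimal)
Convert 0b100010 (binary) → 32 + 2 = 34 (decimal)
Compute 5 × 34 = 170
170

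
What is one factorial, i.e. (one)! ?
Convert one (English words) → 1 (decimal)
Compute 1! = 1
1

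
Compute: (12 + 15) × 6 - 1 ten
Convert 1 ten (place-value notation) → 1×10 = 10 (decimal)
Expression in decimal: (12 + 15) × 6 - 10
Parentheses first: 12 + 15 = 27
Multiply: 27 × 6 = 162
Subtract: 162 - 10 = 152
152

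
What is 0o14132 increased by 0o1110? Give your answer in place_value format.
Convert 0o14132 (octal) → 1×4096 + 4×512 + 1×64 + 3×8 + 2 = 6234 (decimal)
Convert 0o1110 (octal) → 1×512 + 1×64 + 1×8 = 584 (decimal)
Compute 6234 + 584 = 6818
Convert 6818 (decimal) → 6818 = 6×1000 + 8×100 + 1×10 + 8 → 6 thousands, 8 hundreds, 1 ten, 8 ones (place-value notation)
6 thousands, 8 hundreds, 1 ten, 8 ones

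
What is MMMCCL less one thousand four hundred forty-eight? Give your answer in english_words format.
Convert MMMCCL (Roman numeral) → 1000 + 1000 + 1000 + 100 + 100 + 50 = 3250 (decimal)
Convert one thousand four hundred forty-eight (English words) → 1×1000 + 4×100 + 48 = 1448 (decimal)
Compute 3250 - 1448 = 1802
Convert 1802 (decimal) → 1802 = 1×1000 + 8×100 + 2 → one thousand eight hundred two (English words)
one thousand eight hundred two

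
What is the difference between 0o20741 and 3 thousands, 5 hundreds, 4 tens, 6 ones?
Convert 0o20741 (octal) → 2×4096 + 7×64 + 4×8 + 1 = 8673 (decimal)
Convert 3 thousands, 5 hundreds, 4 tens, 6 ones (place-value notation) → 3×1000 + 5×100 + 4×10 + 6 = 3546 (decimal)
Difference: |8673 - 3546| = 5127
5127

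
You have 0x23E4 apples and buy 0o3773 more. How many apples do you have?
Convert 0x23E4 (hexadecimal) → 2×4096 + 3×256 + 14×16 + 4 = 9188 (decimal)
Convert 0o3773 (octal) → 3×512 + 7×64 + 7×8 + 3 = 2043 (decimal)
Compute 9188 + 2043 = 11231
11231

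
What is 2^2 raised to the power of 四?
Convert 2^2 (power) → 4 (decimal)
Convert 四 (Chinese numeral) → 4 (decimal)
Compute 4 ^ 4 = 256
256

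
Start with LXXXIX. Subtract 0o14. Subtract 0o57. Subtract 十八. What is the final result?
Convert LXXXIX (Roman numeral) → 50 + 10 + 10 + 10 + 9 = 89 (decimal)
Start: 89
Convert 0o14 (octal) → 1×8 + 4 = 12 (decimal)
89 - 12 = 77
Convert 0o57 (octal) → 5×8 + 7 = 47 (decimal)
77 - 47 = 30
Convert 十八 (Chinese numeral) → 1×10 + 8 = 18 (decimal)
30 - 18 = 12
12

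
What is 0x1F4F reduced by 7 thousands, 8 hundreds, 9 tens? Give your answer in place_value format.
Convert 0x1F4F (hexadecimal) → 1×4096 + 15×256 + 4×16 + 15 = 8015 (decimal)
Convert 7 thousands, 8 hundreds, 9 tens (place-value notation) → 7×1000 + 8×100 + 9×10 = 7890 (decimal)
Compute 8015 - 7890 = 125
Convert 125 (decimal) → 125 = 1×100 + 2×10 + 5 → 1 hundred, 2 tens, 5 ones (place-value notation)
1 hundred, 2 tens, 5 ones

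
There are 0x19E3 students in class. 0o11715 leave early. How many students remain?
Convert 0x19E3 (hexadecimal) → 1×4096 + 9×256 + 14×16 + 3 = 6627 (decimal)
Convert 0o11715 (octal) → 1×4096 + 1×512 + 7×64 + 1×8 + 5 = 5069 (decimal)
Compute 6627 - 5069 = 1558
1558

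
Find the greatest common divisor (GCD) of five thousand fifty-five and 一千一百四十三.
Convert five thousand fifty-five (English words) → 5×1000 + 55 = 5055 (decimal)
Convert 一千一百四十三 (Chinese numeral) → 1×1000 + 1×100 + 4×10 + 3 = 1143 (decimal)
Compute gcd(5055, 1143) = 3
3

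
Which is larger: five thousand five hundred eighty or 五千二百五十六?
Convert five thousand five hundred eighty (English words) → 5×1000 + 5×100 + 80 = 5580 (decimal)
Convert 五千二百五十六 (Chinese numeral) → 5×1000 + 2×100 + 5×10 + 6 = 5256 (decimal)
Compare 5580 vs 5256: larger = 5580
5580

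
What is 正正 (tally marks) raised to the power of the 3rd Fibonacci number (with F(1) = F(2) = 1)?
Convert 正正 (tally marks) → 5 + 5 = 10 (decimal)
Convert the 3rd Fibonacci number (with F(1) = F(2) = 1) (Fibonacci index) → 1, 1, 2 → 2 (decimal)
Compute 10 ^ 2 = 100
100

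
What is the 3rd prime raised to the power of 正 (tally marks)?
Convert the 3rd prime (prime index) → 5 (decimal)
Convert 正 (tally marks) → 5 (decimal)
Compute 5 ^ 5 = 3125
3125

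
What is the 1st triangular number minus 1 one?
The 1st triangular number = 1×2/2 = 1
Convert 1 one (place-value notation) → 1 (decimal)
Compute 1 - 1 = 0
0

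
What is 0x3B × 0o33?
Convert 0x3B (hexadecimal) → 3×16 + 11 = 59 (decimal)
Convert 0o33 (octal) → 3×8 + 3 = 27 (decimal)
Compute 59 × 27 = 1593
1593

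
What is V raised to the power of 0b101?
Convert V (Roman numeral) → 5 (decimal)
Convert 0b101 (binary) → 4 + 1 = 5 (decimal)
Compute 5 ^ 5 = 3125
3125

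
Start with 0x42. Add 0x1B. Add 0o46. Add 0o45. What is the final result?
Convert 0x42 (hexadecimal) → 4×16 + 2 = 66 (decimal)
Start: 66
Convert 0x1B (hexadecimal) → 1×16 + 11 = 27 (decimal)
66 + 27 = 93
Convert 0o46 (octal) → 4×8 + 6 = 38 (decimal)
93 + 38 = 131
Convert 0o45 (octal) → 4×8 + 5 = 37 (decimal)
131 + 37 = 168
168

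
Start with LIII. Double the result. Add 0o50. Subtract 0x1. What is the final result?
Convert LIII (Roman numeral) → 50 + 1 + 1 + 1 = 53 (decimal)
Start: 53
53 × 2 = 106
Convert 0o50 (octal) → 5×8 = 40 (decimal)
106 + 40 = 146
Convert 0x1 (hexadecimal) → 1 (decimal)
146 - 1 = 145
145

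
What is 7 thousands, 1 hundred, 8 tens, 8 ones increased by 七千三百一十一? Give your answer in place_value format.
Convert 7 thousands, 1 hundred, 8 tens, 8 ones (place-value notation) → 7×1000 + 1×100 + 8×10 + 8 = 7188 (decimal)
Convert 七千三百一十一 (Chinese numeral) → 7×1000 + 3×100 + 1×10 + 1 = 7311 (decimal)
Compute 7188 + 7311 = 14499
Convert 14499 (decimal) → 14499 = 14×1000 + 4×100 + 9×10 + 9 → 14 thousands, 4 hundreds, 9 tens, 9 ones (place-value notation)
14 thousands, 4 hundreds, 9 tens, 9 ones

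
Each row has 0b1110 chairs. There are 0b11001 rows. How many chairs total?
Convert 0b1110 (binary) → 8 + 4 + 2 = 14 (decimal)
Convert 0b11001 (binary) → 16 + 8 + 1 = 25 (decimal)
Compute 14 × 25 = 350
350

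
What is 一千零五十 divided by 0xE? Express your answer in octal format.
Convert 一千零五十 (Chinese numeral) → 1×1000 + 5×10 = 1050 (decimal)
Convert 0xE (hexadecimal) → 14 (decimal)
Compute 1050 ÷ 14 = 75
Convert 75 (decimal) → 75 = 1×64 + 1×8 + 3 → 0o113 (octal)
0o113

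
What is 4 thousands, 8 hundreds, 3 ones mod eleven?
Convert 4 thousands, 8 hundreds, 3 ones (place-value notation) → 4×1000 + 8×100 + 3 = 4803 (decimal)
Convert eleven (English words) → 11 (decimal)
Compute 4803 mod 11 = 7
7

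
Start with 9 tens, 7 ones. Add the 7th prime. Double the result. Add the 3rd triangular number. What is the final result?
Convert 9 tens, 7 ones (place-value notation) → 9×10 + 7 = 97 (decimal)
Start: 97
Convert the 7th prime (prime index) → 17 (decimal)
97 + 17 = 114
114 × 2 = 228
Convert the 3rd triangular number (triangular index) → 3×4/2 = 6 (decimal)
228 + 6 = 234
234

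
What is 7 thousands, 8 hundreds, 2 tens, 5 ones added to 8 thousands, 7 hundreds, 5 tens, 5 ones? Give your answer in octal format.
Convert 7 thousands, 8 hundreds, 2 tens, 5 ones (place-value notation) → 7×1000 + 8×100 + 2×10 + 5 = 7825 (decimal)
Convert 8 thousands, 7 hundreds, 5 tens, 5 ones (place-value notation) → 8×1000 + 7×100 + 5×10 + 5 = 8755 (decimal)
Compute 7825 + 8755 = 16580
Convert 16580 (decimal) → 16580 = 4×4096 + 3×64 + 4 → 0o40304 (octal)
0o40304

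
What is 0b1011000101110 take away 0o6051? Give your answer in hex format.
Convert 0b1011000101110 (binary) → 4096 + 1024 + 512 + 32 + 8 + 4 + 2 = 5678 (decimal)
Convert 0o6051 (octal) → 6×512 + 5×8 + 1 = 3113 (decimal)
Compute 5678 - 3113 = 2565
Convert 2565 (decimal) → 2565 = 10×256 + 5 → 0xA05 (hexadecimal)
0xA05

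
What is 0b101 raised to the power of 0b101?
Convert 0b101 (binary) → 4 + 1 = 5 (decimal)
Convert 0b101 (binary) → 4 + 1 = 5 (decimal)
Compute 5 ^ 5 = 3125
3125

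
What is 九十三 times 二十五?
Convert 九十三 (Chinese numeral) → 9×10 + 3 = 93 (decimal)
Convert 二十五 (Chinese numeral) → 2×10 + 5 = 25 (decimal)
Compute 93 × 25 = 2325
2325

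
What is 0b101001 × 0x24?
Convert 0b101001 (binary) → 32 + 8 + 1 = 41 (decimal)
Convert 0x24 (hexadecimal) → 2×16 + 4 = 36 (decimal)
Compute 41 × 36 = 1476
1476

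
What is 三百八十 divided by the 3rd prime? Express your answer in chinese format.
Convert 三百八十 (Chinese numeral) → 3×100 + 8×10 = 380 (decimal)
Convert the 3rd prime (prime index) → 5 (decimal)
Compute 380 ÷ 5 = 76
Convert 76 (decimal) → 76 = 7×10 + 6 → 七十六 (Chinese numeral)
七十六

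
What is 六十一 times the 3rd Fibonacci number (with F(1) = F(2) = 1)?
Convert 六十一 (Chinese numeral) → 6×10 + 1 = 61 (decimal)
Convert the 3rd Fibonacci number (with F(1) = F(2) = 1) (Fibonacci index) → 1, 1, 2 → 2 (decimal)
Compute 61 × 2 = 122
122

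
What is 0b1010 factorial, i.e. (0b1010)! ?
Convert 0b1010 (binary) → 8 + 2 = 10 (decimal)
Compute 10! = 3628800
3628800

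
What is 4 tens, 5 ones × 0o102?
Convert 4 tens, 5 ones (place-value notation) → 4×10 + 5 = 45 (decimal)
Convert 0o102 (octal) → 1×64 + 2 = 66 (decimal)
Compute 45 × 66 = 2970
2970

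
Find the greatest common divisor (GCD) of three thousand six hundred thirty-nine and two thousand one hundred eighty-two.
Convert three thousand six hundred thirty-nine (English words) → 3×1000 + 6×100 + 39 = 3639 (decimal)
Convert two thousand one hundred eighty-two (English words) → 2×1000 + 1×100 + 82 = 2182 (decimal)
Compute gcd(3639, 2182) = 1
1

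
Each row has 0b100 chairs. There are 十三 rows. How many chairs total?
Convert 0b100 (binary) → 4 (decimal)
Convert 十三 (Chinese numeral) → 1×10 + 3 = 13 (decimal)
Compute 4 × 13 = 52
52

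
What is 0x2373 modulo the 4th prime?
Convert 0x2373 (hexadecimal) → 2×4096 + 3×256 + 7×16 + 3 = 9075 (decimal)
Convert the 4th prime (prime index) → 7 (decimal)
Compute 9075 mod 7 = 3
3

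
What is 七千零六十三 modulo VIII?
Convert 七千零六十三 (Chinese numeral) → 7×1000 + 6×10 + 3 = 7063 (decimal)
Convert VIII (Roman numeral) → 5 + 1 + 1 + 1 = 8 (decimal)
Compute 7063 mod 8 = 7
7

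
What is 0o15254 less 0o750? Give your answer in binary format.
Convert 0o15254 (octal) → 1×4096 + 5×512 + 2×64 + 5×8 + 4 = 6828 (decimal)
Convert 0o750 (octal) → 7×64 + 5×8 = 488 (decimal)
Compute 6828 - 488 = 6340
Convert 6340 (decimal) → 6340 = 4096 + 2048 + 128 + 64 + 4 → 0b1100011000100 (binary)
0b1100011000100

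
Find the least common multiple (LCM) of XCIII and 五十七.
Convert XCIII (Roman numeral) → 90 + 1 + 1 + 1 = 93 (decimal)
Convert 五十七 (Chinese numeral) → 5×10 + 7 = 57 (decimal)
Compute lcm(93, 57) = 1767
1767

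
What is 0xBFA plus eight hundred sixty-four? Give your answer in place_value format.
Convert 0xBFA (hexadecimal) → 11×256 + 15×16 + 10 = 3066 (decimal)
Convert eight hundred sixty-four (English words) → 8×100 + 64 = 864 (decimal)
Compute 3066 + 864 = 3930
Convert 3930 (decimal) → 3930 = 3×1000 + 9×100 + 3×10 → 3 thousands, 9 hundreds, 3 tens (place-value notation)
3 thousands, 9 hundreds, 3 tens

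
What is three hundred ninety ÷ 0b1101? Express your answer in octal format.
Convert three hundred ninety (English words) → 3×100 + 90 = 390 (decimal)
Convert 0b1101 (binary) → 8 + 4 + 1 = 13 (decimal)
Compute 390 ÷ 13 = 30
Convert 30 (decimal) → 30 = 3×8 + 6 → 0o36 (octal)
0o36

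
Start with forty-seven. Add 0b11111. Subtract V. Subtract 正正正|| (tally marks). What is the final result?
Convert forty-seven (English words) → 47 (decimal)
Start: 47
Convert 0b11111 (binary) → 16 + 8 + 4 + 2 + 1 = 31 (decimal)
47 + 31 = 78
Convert V (Roman numeral) → 5 (decimal)
78 - 5 = 73
Convert 正正正|| (tally marks) → 5 + 5 + 5 + 2 = 17 (decimal)
73 - 17 = 56
56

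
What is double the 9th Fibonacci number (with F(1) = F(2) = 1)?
The 9th Fibonacci number (with F(1) = F(2) = 1): 1, 1, 2, 3, 5, 8, 13, 21, 34 → 34
Compute 34 × 2 = 68
68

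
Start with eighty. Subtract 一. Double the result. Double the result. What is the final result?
Convert eighty (English words) → 80 (decimal)
Start: 80
Convert 一 (Chinese numeral) → 1 (decimal)
80 - 1 = 79
79 × 2 = 158
158 × 2 = 316
316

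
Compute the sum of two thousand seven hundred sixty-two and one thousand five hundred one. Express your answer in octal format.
Convert two thousand seven hundred sixty-two (English words) → 2×1000 + 7×100 + 62 = 2762 (decimal)
Convert one thousand five hundred one (English words) → 1×1000 + 5×100 + 1 = 1501 (decimal)
Compute 2762 + 1501 = 4263
Convert 4263 (decimal) → 4263 = 1×4096 + 2×64 + 4×8 + 7 → 0o10247 (octal)
0o10247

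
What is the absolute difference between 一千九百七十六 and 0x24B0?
Convert 一千九百七十六 (Chinese numeral) → 1×1000 + 9×100 + 7×10 + 6 = 1976 (decimal)
Convert 0x24B0 (hexadecimal) → 2×4096 + 4×256 + 11×16 = 9392 (decimal)
Compute |1976 - 9392| = 7416
7416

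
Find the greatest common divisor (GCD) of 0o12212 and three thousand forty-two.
Convert 0o12212 (octal) → 1×4096 + 2×512 + 2×64 + 1×8 + 2 = 5258 (decimal)
Convert three thousand forty-two (English words) → 3×1000 + 42 = 3042 (decimal)
Compute gcd(5258, 3042) = 2
2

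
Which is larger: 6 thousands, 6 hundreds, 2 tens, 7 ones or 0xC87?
Convert 6 thousands, 6 hundreds, 2 tens, 7 ones (place-value notation) → 6×1000 + 6×100 + 2×10 + 7 = 6627 (decimal)
Convert 0xC87 (hexadecimal) → 12×256 + 8×16 + 7 = 3207 (decimal)
Compare 6627 vs 3207: larger = 6627
6627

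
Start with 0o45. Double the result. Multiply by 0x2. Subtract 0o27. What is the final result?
Convert 0o45 (octal) → 4×8 + 5 = 37 (decimal)
Start: 37
37 × 2 = 74
Convert 0x2 (hexadecimal) → 2 (decimal)
74 × 2 = 148
Convert 0o27 (octal) → 2×8 + 7 = 23 (decimal)
148 - 23 = 125
125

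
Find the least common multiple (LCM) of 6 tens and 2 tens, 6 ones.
Convert 6 tens (place-value notation) → 6×10 = 60 (decimal)
Convert 2 tens, 6 ones (place-value notation) → 2×10 + 6 = 26 (decimal)
Compute lcm(60, 26) = 780
780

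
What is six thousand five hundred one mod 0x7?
Convert six thousand five hundred one (English words) → 6×1000 + 5×100 + 1 = 6501 (decimal)
Convert 0x7 (hexadecimal) → 7 (decimal)
Compute 6501 mod 7 = 5
5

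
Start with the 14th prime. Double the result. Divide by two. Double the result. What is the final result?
Convert the 14th prime (prime index) → 43 (decimal)
Start: 43
43 × 2 = 86
Convert two (English words) → 2 (decimal)
86 ÷ 2 = 43
43 × 2 = 86
86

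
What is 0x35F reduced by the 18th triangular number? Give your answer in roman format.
Convert 0x35F (hexadecimal) → 3×256 + 5×16 + 15 = 863 (decimal)
Convert the 18th triangular number (triangular index) → 18×19/2 = 171 (decimal)
Compute 863 - 171 = 692
Convert 692 (decimal) → 692 = 500 + 100 + 90 + 1 + 1 → DCXCII (Roman numeral)
DCXCII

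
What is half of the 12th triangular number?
The 12th triangular number = 12×13/2 = 78
Compute 78 ÷ 2 = 39
39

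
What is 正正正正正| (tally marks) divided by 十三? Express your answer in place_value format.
Convert 正正正正正| (tally marks) → 5 + 5 + 5 + 5 + 5 + 1 = 26 (decimal)
Convert 十三 (Chinese numeral) → 1×10 + 3 = 13 (decimal)
Compute 26 ÷ 13 = 2
Convert 2 (decimal) → 2 ones (place-value notation)
2 ones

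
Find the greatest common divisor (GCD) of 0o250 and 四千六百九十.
Convert 0o250 (octal) → 2×64 + 5×8 = 168 (decimal)
Convert 四千六百九十 (Chinese numeral) → 4×1000 + 6×100 + 9×10 = 4690 (decimal)
Compute gcd(168, 4690) = 14
14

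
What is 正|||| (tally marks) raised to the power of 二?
Convert 正|||| (tally marks) → 5 + 4 = 9 (decimal)
Convert 二 (Chinese numeral) → 2 (decimal)
Compute 9 ^ 2 = 81
81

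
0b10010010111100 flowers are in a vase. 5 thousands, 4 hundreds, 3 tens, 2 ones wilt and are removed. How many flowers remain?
Convert 0b10010010111100 (binary) → 8192 + 1024 + 128 + 32 + 16 + 8 + 4 = 9404 (decimal)
Convert 5 thousands, 4 hundreds, 3 tens, 2 ones (place-value notation) → 5×1000 + 4×100 + 3×10 + 2 = 5432 (decimal)
Compute 9404 - 5432 = 3972
3972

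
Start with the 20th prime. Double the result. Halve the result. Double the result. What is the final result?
Convert the 20th prime (prime index) → 71 (decimal)
Start: 71
71 × 2 = 142
142 ÷ 2 = 71
71 × 2 = 142
142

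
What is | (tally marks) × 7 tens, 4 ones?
Convert | (tally marks) → 1 (decimal)
Convert 7 tens, 4 ones (place-value notation) → 7×10 + 4 = 74 (decimal)
Compute 1 × 74 = 74
74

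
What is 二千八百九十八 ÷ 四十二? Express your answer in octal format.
Convert 二千八百九十八 (Chinese numeral) → 2×1000 + 8×100 + 9×10 + 8 = 2898 (decimal)
Convert 四十二 (Chinese numeral) → 4×10 + 2 = 42 (decimal)
Compute 2898 ÷ 42 = 69
Convert 69 (decimal) → 69 = 1×64 + 5 → 0o105 (octal)
0o105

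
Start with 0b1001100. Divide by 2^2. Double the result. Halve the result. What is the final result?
Convert 0b1001100 (binary) → 64 + 8 + 4 = 76 (decimal)
Start: 76
Convert 2^2 (power) → 4 (decimal)
76 ÷ 4 = 19
19 × 2 = 38
38 ÷ 2 = 19
19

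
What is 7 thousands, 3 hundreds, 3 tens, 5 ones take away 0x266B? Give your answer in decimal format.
Convert 7 thousands, 3 hundreds, 3 tens, 5 ones (place-value notation) → 7×1000 + 3×100 + 3×10 + 5 = 7335 (decimal)
Convert 0x266B (hexadecimal) → 2×4096 + 6×256 + 6×16 + 11 = 9835 (decimal)
Compute 7335 - 9835 = -2500
-2500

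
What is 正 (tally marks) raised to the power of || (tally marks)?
Convert 正 (tally marks) → 5 (decimal)
Convert || (tally marks) → 2 (decimal)
Compute 5 ^ 2 = 25
25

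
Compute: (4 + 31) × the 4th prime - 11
Convert the 4th prime (prime index) → 7 (decimal)
Expression in decimal: (4 + 31) × 7 - 11
Parentheses first: 4 + 31 = 35
Multiply: 35 × 7 = 245
Subtract: 245 - 11 = 234
234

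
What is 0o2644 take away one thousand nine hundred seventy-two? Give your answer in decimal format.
Convert 0o2644 (octal) → 2×512 + 6×64 + 4×8 + 4 = 1444 (decimal)
Convert one thousand nine hundred seventy-two (English words) → 1×1000 + 9×100 + 72 = 1972 (decimal)
Compute 1444 - 1972 = -528
-528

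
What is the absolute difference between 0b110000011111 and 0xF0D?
Convert 0b110000011111 (binary) → 2048 + 1024 + 16 + 8 + 4 + 2 + 1 = 3103 (decimal)
Convert 0xF0D (hexadecimal) → 15×256 + 13 = 3853 (decimal)
Compute |3103 - 3853| = 750
750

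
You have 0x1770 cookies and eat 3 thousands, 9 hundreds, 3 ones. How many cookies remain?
Convert 0x1770 (hexadecimal) → 1×4096 + 7×256 + 7×16 = 6000 (decimal)
Convert 3 thousands, 9 hundreds, 3 ones (place-value notation) → 3×1000 + 9×100 + 3 = 3903 (decimal)
Compute 6000 - 3903 = 2097
2097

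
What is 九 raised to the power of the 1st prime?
Convert 九 (Chinese numeral) → 9 (decimal)
Convert the 1st prime (prime index) → 2 (decimal)
Compute 9 ^ 2 = 81
81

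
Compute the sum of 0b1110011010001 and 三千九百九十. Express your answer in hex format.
Convert 0b1110011010001 (binary) → 4096 + 2048 + 1024 + 128 + 64 + 16 + 1 = 7377 (decimal)
Convert 三千九百九十 (Chinese numeral) → 3×1000 + 9×100 + 9×10 = 3990 (decimal)
Compute 7377 + 3990 = 11367
Convert 11367 (decimal) → 11367 = 2×4096 + 12×256 + 6×16 + 7 → 0x2C67 (hexadecimal)
0x2C67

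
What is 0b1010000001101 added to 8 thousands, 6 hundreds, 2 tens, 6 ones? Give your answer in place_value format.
Convert 0b1010000001101 (binary) → 4096 + 1024 + 8 + 4 + 1 = 5133 (decimal)
Convert 8 thousands, 6 hundreds, 2 tens, 6 ones (place-value notation) → 8×1000 + 6×100 + 2×10 + 6 = 8626 (decimal)
Compute 5133 + 8626 = 13759
Convert 13759 (decimal) → 13759 = 13×1000 + 7×100 + 5×10 + 9 → 13 thousands, 7 hundreds, 5 tens, 9 ones (place-value notation)
13 thousands, 7 hundreds, 5 tens, 9 ones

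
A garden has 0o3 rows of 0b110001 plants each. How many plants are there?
Convert 0b110001 (binary) → 32 + 16 + 1 = 49 (decimal)
Convert 0o3 (octal) → 3 (decimal)
Compute 49 × 3 = 147
147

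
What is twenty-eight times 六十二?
Convert twenty-eight (English words) → 28 (decimal)
Convert 六十二 (Chinese numeral) → 6×10 + 2 = 62 (decimal)
Compute 28 × 62 = 1736
1736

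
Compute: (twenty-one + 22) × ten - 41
Convert twenty-one (English words) → 21 (decimal)
Convert ten (English words) → 10 (decimal)
Expression in decimal: (21 + 22) × 10 - 41
Parentheses first: 21 + 22 = 43
Multiply: 43 × 10 = 430
Subtract: 430 - 41 = 389
389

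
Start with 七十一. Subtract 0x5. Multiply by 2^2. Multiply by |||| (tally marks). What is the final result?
Convert 七十一 (Chinese numeral) → 7×10 + 1 = 71 (decimal)
Start: 71
Convert 0x5 (hexadecimal) → 5 (decimal)
71 - 5 = 66
Convert 2^2 (power) → 4 (decimal)
66 × 4 = 264
Convert |||| (tally marks) → 4 (decimal)
264 × 4 = 1056
1056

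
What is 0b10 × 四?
Convert 0b10 (binary) → 2 (decimal)
Convert 四 (Chinese numeral) → 4 (decimal)
Compute 2 × 4 = 8
8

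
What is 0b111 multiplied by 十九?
Convert 0b111 (binary) → 4 + 2 + 1 = 7 (decimal)
Convert 十九 (Chinese numeral) → 1×10 + 9 = 19 (decimal)
Compute 7 × 19 = 133
133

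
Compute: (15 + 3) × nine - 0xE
Convert nine (English words) → 9 (decimal)
Convert 0xE (hexadecimal) → 14 (decimal)
Expression in decimal: (15 + 3) × 9 - 14
Parentheses first: 15 + 3 = 18
Multiply: 18 × 9 = 162
Subtract: 162 - 14 = 148
148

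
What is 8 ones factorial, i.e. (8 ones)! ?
Convert 8 ones (place-value notation) → 8 (decimal)
Compute 8! = 40320
40320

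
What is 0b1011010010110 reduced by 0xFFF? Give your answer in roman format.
Convert 0b1011010010110 (binary) → 4096 + 1024 + 512 + 128 + 16 + 4 + 2 = 5782 (decimal)
Convert 0xFFF (hexadecimal) → 15×256 + 15×16 + 15 = 4095 (decimal)
Compute 5782 - 4095 = 1687
Convert 1687 (decimal) → 1687 = 1000 + 500 + 100 + 50 + 10 + 10 + 10 + 5 + 1 + 1 → MDCLXXXVII (Roman numeral)
MDCLXXXVII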